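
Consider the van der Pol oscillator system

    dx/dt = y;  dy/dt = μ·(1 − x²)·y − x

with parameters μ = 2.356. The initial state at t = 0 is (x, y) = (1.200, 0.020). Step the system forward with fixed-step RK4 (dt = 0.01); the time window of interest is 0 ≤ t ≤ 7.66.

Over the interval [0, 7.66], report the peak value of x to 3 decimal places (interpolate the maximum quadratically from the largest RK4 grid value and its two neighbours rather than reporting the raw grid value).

t=0.000: state=(1.200, 0.020)
step 1 (dt=0.01): k1=(0.020, -1.221), k2=(0.014, -1.215), k3=(0.014, -1.215), k4=(0.008, -1.208); state += dt/6·(k1+2k2+2k3+k4)
t=0.010: state=(1.200, 0.008)
t=0.020: state=(1.200, -0.004)
t=0.030: state=(1.200, -0.016)
continuing one RK4 step at a time; state shown every 25 steps (Δt=0.25):
t=0.250: state=(1.170, -0.249)
t=0.500: state=(1.079, -0.475)
t=0.750: state=(0.931, -0.723)
t=1.000: state=(0.707, -1.101)
t=1.250: state=(0.352, -1.831)
t=1.500: state=(-0.269, -3.262)
t=1.750: state=(-1.233, -3.893)
t=2.000: state=(-1.887, -1.226)
t=2.250: state=(-2.000, 0.009)
t=2.500: state=(-1.961, 0.239)
t=2.750: state=(-1.894, 0.290)
t=3.000: state=(-1.818, 0.317)
t=3.250: state=(-1.736, 0.342)
t=3.500: state=(-1.647, 0.374)
t=3.750: state=(-1.548, 0.414)
t=4.000: state=(-1.438, 0.469)
t=4.250: state=(-1.312, 0.547)
t=4.500: state=(-1.161, 0.668)
t=4.750: state=(-0.971, 0.873)
t=5.000: state=(-0.710, 1.263)
t=5.250: state=(-0.304, 2.092)
t=5.500: state=(0.405, 3.683)
t=5.750: state=(1.418, 3.656)
t=6.000: state=(1.958, 0.832)
t=6.250: state=(2.019, -0.093)
t=6.500: state=(1.971, -0.252)
t=6.750: state=(1.902, -0.291)
t=7.000: state=(1.826, -0.315)
t=7.250: state=(1.744, -0.340)
t=7.500: state=(1.656, -0.370)
t=7.660: state=(1.594, -0.394)
largest grid value and its neighbours: x(6.180)=2.02163, x(6.190)=2.02182, x(6.200)=2.02180
parabola through these three points peaks at t≈6.194 with x≈2.02183

max x = 2.022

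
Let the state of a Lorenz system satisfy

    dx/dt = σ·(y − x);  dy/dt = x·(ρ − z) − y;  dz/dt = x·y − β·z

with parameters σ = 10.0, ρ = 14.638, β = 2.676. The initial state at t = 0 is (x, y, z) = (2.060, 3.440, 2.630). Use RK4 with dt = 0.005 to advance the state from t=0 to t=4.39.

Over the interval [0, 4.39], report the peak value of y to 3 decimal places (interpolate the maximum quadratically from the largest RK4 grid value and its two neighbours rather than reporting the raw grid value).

max y = 13.099

t=0.000: state=(2.060, 3.440, 2.630)
step 1 (dt=0.005): k1=(13.800, 21.296, 0.049), k2=(13.987, 21.657, 0.278), k3=(13.992, 21.661, 0.280), k4=(14.183, 22.025, 0.516); state += dt/6·(k1+2k2+2k3+k4)
t=0.005: state=(2.130, 3.548, 2.631)
t=0.010: state=(2.202, 3.660, 2.635)
t=0.015: state=(2.276, 3.776, 2.642)
continuing one RK4 step at a time; state shown every 40 steps (Δt=0.2):
t=0.200: state=(7.065, 10.800, 6.757)
t=0.400: state=(10.258, 7.167, 21.509)
t=0.600: state=(2.572, 0.310, 15.063)
t=0.800: state=(0.864, 0.836, 8.915)
t=1.000: state=(1.529, 2.238, 5.486)
t=1.200: state=(4.298, 6.592, 5.186)
t=1.400: state=(9.914, 11.706, 15.114)
t=1.600: state=(6.154, 2.507, 18.635)
t=1.800: state=(2.036, 1.449, 11.717)
t=2.000: state=(2.358, 3.125, 7.555)
t=2.200: state=(5.293, 7.538, 7.603)
t=2.400: state=(9.402, 9.838, 16.461)
t=2.600: state=(5.561, 2.956, 17.031)
t=2.800: state=(2.854, 2.641, 11.365)
t=3.000: state=(3.902, 5.100, 8.563)
t=3.200: state=(7.337, 9.184, 11.677)
t=3.400: state=(7.942, 6.331, 17.659)
t=3.600: state=(4.331, 3.176, 14.198)
t=3.800: state=(3.843, 4.369, 10.432)
t=4.000: state=(6.015, 7.503, 10.710)
t=4.200: state=(7.994, 7.857, 15.752)
t=4.390: state=(5.841, 4.395, 15.699)
largest grid value and its neighbours: y(0.275)=13.07481, y(0.280)=13.09651, y(0.285)=13.09540
parabola through these three points peaks at t≈0.282 with y≈13.09883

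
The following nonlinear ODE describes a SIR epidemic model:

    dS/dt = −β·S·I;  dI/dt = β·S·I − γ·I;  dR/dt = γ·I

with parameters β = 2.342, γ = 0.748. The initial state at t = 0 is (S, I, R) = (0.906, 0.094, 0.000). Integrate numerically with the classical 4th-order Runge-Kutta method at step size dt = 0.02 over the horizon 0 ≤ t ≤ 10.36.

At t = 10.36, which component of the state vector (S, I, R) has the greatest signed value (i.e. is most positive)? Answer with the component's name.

t=0.000: state=(0.906, 0.094, 0.000)
step 1 (dt=0.02): k1=(-0.199, 0.129, 0.070), k2=(-0.202, 0.130, 0.071), k3=(-0.202, 0.130, 0.071), k4=(-0.204, 0.132, 0.072); state += dt/6·(k1+2k2+2k3+k4)
t=0.020: state=(0.902, 0.097, 0.001)
t=0.040: state=(0.898, 0.099, 0.003)
t=0.060: state=(0.894, 0.102, 0.004)
continuing one RK4 step at a time; state shown every 25 steps (Δt=0.5):
t=0.500: state=(0.777, 0.174, 0.049)
t=1.000: state=(0.599, 0.269, 0.132)
t=1.500: state=(0.418, 0.335, 0.247)
t=2.000: state=(0.280, 0.345, 0.376)
t=2.500: state=(0.190, 0.311, 0.499)
t=3.000: state=(0.136, 0.258, 0.606)
t=3.500: state=(0.104, 0.204, 0.692)
t=4.000: state=(0.084, 0.157, 0.759)
t=4.500: state=(0.072, 0.118, 0.810)
t=5.000: state=(0.064, 0.088, 0.849)
t=5.500: state=(0.058, 0.065, 0.877)
t=6.000: state=(0.054, 0.048, 0.898)
t=6.500: state=(0.052, 0.035, 0.913)
t=7.000: state=(0.050, 0.025, 0.924)
t=7.500: state=(0.049, 0.019, 0.933)
t=8.000: state=(0.048, 0.014, 0.939)
t=8.500: state=(0.047, 0.010, 0.943)
t=9.000: state=(0.047, 0.007, 0.946)
t=9.500: state=(0.047, 0.005, 0.948)
t=10.000: state=(0.046, 0.004, 0.950)
t=10.360: state=(0.046, 0.003, 0.951)
compare at T: S=0.046, I=0.003, R=0.951

largest component: R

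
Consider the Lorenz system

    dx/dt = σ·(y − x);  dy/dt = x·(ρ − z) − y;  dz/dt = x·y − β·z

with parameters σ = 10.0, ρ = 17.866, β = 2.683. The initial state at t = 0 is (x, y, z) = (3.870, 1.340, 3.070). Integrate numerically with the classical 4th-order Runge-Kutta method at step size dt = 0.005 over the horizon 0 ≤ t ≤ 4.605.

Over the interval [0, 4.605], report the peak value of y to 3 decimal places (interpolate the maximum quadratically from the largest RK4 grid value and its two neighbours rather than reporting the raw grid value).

max y = 15.862

t=0.000: state=(3.870, 1.340, 3.070)
step 1 (dt=0.005): k1=(-25.300, 55.921, -3.051), k2=(-23.269, 54.874, -2.583), k3=(-23.346, 54.947, -2.589), k4=(-21.385, 53.967, -2.142); state += dt/6·(k1+2k2+2k3+k4)
t=0.005: state=(3.753, 1.615, 3.057)
t=0.010: state=(3.656, 1.880, 3.048)
t=0.015: state=(3.575, 2.138, 3.044)
continuing one RK4 step at a time; state shown every 40 steps (Δt=0.2):
t=0.200: state=(7.628, 12.393, 7.586)
t=0.400: state=(11.301, 6.089, 27.224)
t=0.600: state=(1.246, -1.050, 16.935)
t=0.800: state=(-0.643, -1.057, 9.911)
t=1.000: state=(-1.971, -3.145, 6.203)
t=1.200: state=(-6.783, -10.734, 8.344)
t=1.400: state=(-11.421, -8.525, 25.250)
t=1.600: state=(-2.750, -0.165, 17.865)
t=1.800: state=(-0.929, -0.986, 10.542)
t=2.000: state=(-2.032, -3.181, 6.606)
t=2.200: state=(-6.745, -10.594, 8.560)
t=2.400: state=(-11.343, -8.657, 24.958)
t=2.600: state=(-2.928, -0.348, 17.933)
t=2.800: state=(-1.139, -1.253, 10.645)
t=3.000: state=(-2.519, -3.920, 6.907)
t=3.200: state=(-7.899, -11.884, 10.639)
t=3.400: state=(-10.203, -6.257, 24.954)
t=3.600: state=(-2.516, -0.664, 16.637)
t=3.800: state=(-1.555, -1.952, 10.035)
t=4.000: state=(-3.833, -5.949, 7.440)
t=4.200: state=(-10.225, -13.267, 16.370)
t=4.400: state=(-7.206, -2.720, 22.779)
t=4.600: state=(-2.054, -1.364, 14.148)
t=4.605: state=(-2.021, -1.396, 13.973)
largest grid value and its neighbours: y(0.275)=15.83772, y(0.280)=15.86146, y(0.285)=15.84640
parabola through these three points peaks at t≈0.281 with y≈15.86171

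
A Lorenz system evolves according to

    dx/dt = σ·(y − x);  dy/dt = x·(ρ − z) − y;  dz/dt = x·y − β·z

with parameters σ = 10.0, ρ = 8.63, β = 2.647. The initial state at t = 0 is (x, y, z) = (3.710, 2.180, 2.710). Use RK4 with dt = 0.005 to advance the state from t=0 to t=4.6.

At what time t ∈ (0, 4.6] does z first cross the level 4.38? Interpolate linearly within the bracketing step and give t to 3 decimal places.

t=0.000: state=(3.710, 2.180, 2.710)
step 1 (dt=0.005): k1=(-15.300, 19.783, 0.914), k2=(-14.423, 19.499, 1.007), k3=(-14.452, 19.512, 1.008), k4=(-13.602, 19.240, 1.098); state += dt/6·(k1+2k2+2k3+k4)
t=0.005: state=(3.638, 2.278, 2.715)
t=0.010: state=(3.574, 2.372, 2.721)
t=0.015: state=(3.517, 2.465, 2.728)
continuing one RK4 step at a time; state shown every 40 steps (Δt=0.2):
t=0.200: state=(4.227, 5.353, 3.837)
t=0.235: state=(4.640, 5.863, 4.330)
next step: t=0.240: state=(4.701, 5.933, 4.410) — z has crossed 4.38
linear interpolation between t=0.235 (4.33044) and t=0.240 (4.41034) → t≈0.238

t = 0.238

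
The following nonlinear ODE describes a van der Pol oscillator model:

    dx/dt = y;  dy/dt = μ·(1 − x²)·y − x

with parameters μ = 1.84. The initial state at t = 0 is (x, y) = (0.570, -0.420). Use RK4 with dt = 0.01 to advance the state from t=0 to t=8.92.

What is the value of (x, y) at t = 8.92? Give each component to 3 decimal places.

t=0.000: state=(0.570, -0.420)
step 1 (dt=0.01): k1=(-0.420, -1.092), k2=(-0.425, -1.098), k3=(-0.425, -1.098), k4=(-0.431, -1.105); state += dt/6·(k1+2k2+2k3+k4)
t=0.010: state=(0.566, -0.431)
t=0.020: state=(0.561, -0.442)
t=0.030: state=(0.557, -0.453)
continuing one RK4 step at a time; state shown every 50 steps (Δt=0.5):
t=0.500: state=(0.185, -1.224)
t=1.000: state=(-0.780, -2.587)
t=1.500: state=(-1.742, -0.732)
t=2.000: state=(-1.773, 0.288)
t=2.500: state=(-1.576, 0.474)
t=3.000: state=(-1.300, 0.649)
t=3.500: state=(-0.892, 1.044)
t=4.000: state=(-0.117, 2.315)
t=4.500: state=(1.472, 2.962)
t=5.000: state=(2.018, -0.051)
t=5.500: state=(1.887, -0.359)
t=6.000: state=(1.687, -0.443)
t=6.500: state=(1.438, -0.565)
t=7.000: state=(1.101, -0.820)
t=7.500: state=(0.544, -1.551)
t=8.000: state=(-0.696, -3.533)
t=8.500: state=(-1.960, -0.711)
t=8.920: state=(-1.984, 0.257)

(x, y) = (-1.984, 0.257)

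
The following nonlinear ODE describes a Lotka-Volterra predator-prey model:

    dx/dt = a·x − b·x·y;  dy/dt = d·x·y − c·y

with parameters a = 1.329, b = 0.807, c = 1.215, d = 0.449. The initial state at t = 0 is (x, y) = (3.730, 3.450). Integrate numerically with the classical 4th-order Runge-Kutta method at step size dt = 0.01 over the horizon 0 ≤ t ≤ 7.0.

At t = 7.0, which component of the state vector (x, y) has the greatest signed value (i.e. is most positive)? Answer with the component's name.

largest component: y

t=0.000: state=(3.730, 3.450)
step 1 (dt=0.01): k1=(-5.428, 1.586), k2=(-5.412, 1.548), k3=(-5.411, 1.548), k4=(-5.395, 1.509); state += dt/6·(k1+2k2+2k3+k4)
t=0.010: state=(3.676, 3.465)
t=0.020: state=(3.622, 3.480)
t=0.030: state=(3.569, 3.494)
continuing one RK4 step at a time; state shown every 25 steps (Δt=0.25):
t=0.250: state=(2.532, 3.606)
t=0.500: state=(1.738, 3.370)
t=0.750: state=(1.280, 2.938)
t=1.000: state=(1.035, 2.466)
t=1.250: state=(0.917, 2.029)
t=1.500: state=(0.883, 1.655)
t=1.750: state=(0.910, 1.350)
t=2.000: state=(0.991, 1.108)
t=2.250: state=(1.127, 0.921)
t=2.500: state=(1.324, 0.779)
t=2.750: state=(1.595, 0.677)
t=3.000: state=(1.954, 0.609)
t=3.250: state=(2.419, 0.574)
t=3.500: state=(3.005, 0.574)
t=3.750: state=(3.719, 0.617)
t=4.000: state=(4.535, 0.723)
t=4.250: state=(5.362, 0.931)
t=4.500: state=(5.987, 1.303)
t=4.750: state=(6.064, 1.905)
t=5.000: state=(5.328, 2.684)
t=5.250: state=(4.018, 3.356)
t=5.500: state=(2.751, 3.612)
t=5.750: state=(1.872, 3.442)
t=6.000: state=(1.355, 3.036)
t=6.250: state=(1.073, 2.564)
t=6.500: state=(0.934, 2.116)
t=6.750: state=(0.885, 1.728)
t=7.000: state=(0.900, 1.409)
compare at T: x=0.900, y=1.409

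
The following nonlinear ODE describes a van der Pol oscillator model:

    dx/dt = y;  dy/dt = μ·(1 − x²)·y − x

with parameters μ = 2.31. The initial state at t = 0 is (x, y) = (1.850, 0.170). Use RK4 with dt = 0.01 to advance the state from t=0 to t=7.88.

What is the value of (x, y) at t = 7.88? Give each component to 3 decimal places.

t=0.000: state=(1.850, 0.170)
step 1 (dt=0.01): k1=(0.170, -2.801), k2=(0.156, -2.725), k3=(0.156, -2.727), k4=(0.143, -2.652); state += dt/6·(k1+2k2+2k3+k4)
t=0.010: state=(1.852, 0.143)
t=0.020: state=(1.853, 0.117)
t=0.030: state=(1.854, 0.093)
continuing one RK4 step at a time; state shown every 50 steps (Δt=0.5):
t=0.500: state=(1.768, -0.311)
t=1.000: state=(1.589, -0.400)
t=1.500: state=(1.362, -0.521)
t=2.000: state=(1.044, -0.794)
t=2.500: state=(0.468, -1.724)
t=3.000: state=(-1.053, -4.173)
t=3.500: state=(-2.020, -0.094)
t=4.000: state=(-1.928, 0.285)
t=4.500: state=(-1.772, 0.337)
t=5.000: state=(-1.588, 0.403)
t=5.500: state=(-1.360, 0.523)
t=6.000: state=(-1.041, 0.797)
t=6.500: state=(-0.462, 1.736)
t=7.000: state=(1.067, 4.165)
t=7.500: state=(2.020, 0.085)
t=7.880: state=(1.960, -0.265)

(x, y) = (1.960, -0.265)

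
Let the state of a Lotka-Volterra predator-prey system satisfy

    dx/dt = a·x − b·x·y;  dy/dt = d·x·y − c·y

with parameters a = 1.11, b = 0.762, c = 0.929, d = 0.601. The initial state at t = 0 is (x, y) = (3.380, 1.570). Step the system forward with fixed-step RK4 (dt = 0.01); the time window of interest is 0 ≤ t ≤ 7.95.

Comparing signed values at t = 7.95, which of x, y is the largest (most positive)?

t=0.000: state=(3.380, 1.570)
step 1 (dt=0.01): k1=(-0.292, 1.731), k2=(-0.314, 1.739), k3=(-0.314, 1.739), k4=(-0.336, 1.747); state += dt/6·(k1+2k2+2k3+k4)
t=0.010: state=(3.377, 1.587)
t=0.020: state=(3.373, 1.605)
t=0.030: state=(3.369, 1.623)
continuing one RK4 step at a time; state shown every 50 steps (Δt=0.5):
t=0.500: state=(2.702, 2.522)
t=1.000: state=(1.597, 3.011)
t=1.500: state=(0.916, 2.725)
t=2.000: state=(0.630, 2.145)
t=2.500: state=(0.539, 1.602)
t=3.000: state=(0.555, 1.184)
t=3.500: state=(0.653, 0.890)
t=4.000: state=(0.843, 0.699)
t=4.500: state=(1.152, 0.591)
t=5.000: state=(1.616, 0.560)
t=5.500: state=(2.253, 0.627)
t=6.000: state=(2.976, 0.865)
t=6.500: state=(3.389, 1.438)
t=7.000: state=(2.870, 2.377)
t=7.500: state=(1.753, 2.992)
t=7.950: state=(1.045, 2.848)
compare at T: x=1.045, y=2.848

largest component: y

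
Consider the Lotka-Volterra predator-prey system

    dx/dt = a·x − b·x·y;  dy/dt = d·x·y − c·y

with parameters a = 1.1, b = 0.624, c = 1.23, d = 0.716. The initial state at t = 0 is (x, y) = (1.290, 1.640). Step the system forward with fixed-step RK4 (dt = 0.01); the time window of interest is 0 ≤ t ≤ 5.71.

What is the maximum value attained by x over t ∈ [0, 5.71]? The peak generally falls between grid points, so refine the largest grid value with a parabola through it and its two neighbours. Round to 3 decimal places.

max x = 2.248

t=0.000: state=(1.290, 1.640)
step 1 (dt=0.01): k1=(0.099, -0.502), k2=(0.101, -0.501), k3=(0.101, -0.501), k4=(0.103, -0.500); state += dt/6·(k1+2k2+2k3+k4)
t=0.010: state=(1.291, 1.635)
t=0.020: state=(1.292, 1.630)
t=0.030: state=(1.293, 1.625)
continuing one RK4 step at a time; state shown every 20 steps (Δt=0.2):
t=0.200: state=(1.318, 1.545)
t=0.400: state=(1.361, 1.464)
t=0.600: state=(1.419, 1.396)
t=0.800: state=(1.491, 1.344)
t=1.000: state=(1.574, 1.309)
t=1.200: state=(1.668, 1.291)
t=1.400: state=(1.770, 1.291)
t=1.600: state=(1.875, 1.311)
t=1.800: state=(1.980, 1.351)
t=2.000: state=(2.077, 1.412)
t=2.200: state=(2.159, 1.496)
t=2.400: state=(2.218, 1.600)
t=2.600: state=(2.246, 1.723)
t=2.800: state=(2.239, 1.859)
t=3.000: state=(2.193, 1.997)
t=3.200: state=(2.112, 2.126)
t=3.400: state=(2.005, 2.233)
t=3.600: state=(1.881, 2.306)
t=3.800: state=(1.753, 2.339)
t=4.000: state=(1.632, 2.331)
t=4.200: state=(1.524, 2.284)
t=4.400: state=(1.435, 2.207)
t=4.600: state=(1.365, 2.108)
t=4.800: state=(1.317, 1.997)
t=5.000: state=(1.288, 1.881)
t=5.200: state=(1.278, 1.767)
t=5.400: state=(1.286, 1.660)
t=5.600: state=(1.311, 1.563)
t=5.710: state=(1.331, 1.515)
largest grid value and its neighbours: x(2.650)=2.24803, x(2.660)=2.24808, x(2.670)=2.24803
parabola through these three points peaks at t≈2.660 with x≈2.24808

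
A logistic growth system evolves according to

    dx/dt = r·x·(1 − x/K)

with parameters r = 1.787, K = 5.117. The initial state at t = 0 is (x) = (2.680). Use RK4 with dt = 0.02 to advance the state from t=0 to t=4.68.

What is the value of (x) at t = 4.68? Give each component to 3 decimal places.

t=0.000: state=(2.680)
step 1 (dt=0.02): k1=(2.281), k2=(2.279), k3=(2.279), k4=(2.276); state += dt/6·(k1+2k2+2k3+k4)
t=0.020: state=(2.726)
t=0.040: state=(2.771)
t=0.060: state=(2.816)
continuing one RK4 step at a time; state shown every 10 steps (Δt=0.2):
t=0.200: state=(3.128)
t=0.400: state=(3.541)
t=0.600: state=(3.902)
t=0.800: state=(4.202)
t=1.000: state=(4.441)
t=1.200: state=(4.624)
t=1.400: state=(4.762)
t=1.600: state=(4.864)
t=1.800: state=(4.937)
t=2.000: state=(4.990)
t=2.200: state=(5.027)
t=2.400: state=(5.054)
t=2.600: state=(5.073)
t=2.800: state=(5.086)
t=3.000: state=(5.095)
t=3.200: state=(5.102)
t=3.400: state=(5.106)
t=3.600: state=(5.110)
t=3.800: state=(5.112)
t=4.000: state=(5.113)
t=4.200: state=(5.114)
t=4.400: state=(5.115)
t=4.600: state=(5.116)
t=4.680: state=(5.116)

(x) = (5.116)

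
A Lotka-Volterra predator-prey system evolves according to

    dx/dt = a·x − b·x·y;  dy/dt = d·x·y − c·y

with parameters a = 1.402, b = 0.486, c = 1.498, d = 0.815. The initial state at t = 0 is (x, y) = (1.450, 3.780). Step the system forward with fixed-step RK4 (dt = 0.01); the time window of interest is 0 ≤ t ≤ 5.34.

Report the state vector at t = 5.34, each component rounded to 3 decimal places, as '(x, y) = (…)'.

t=0.000: state=(1.450, 3.780)
step 1 (dt=0.01): k1=(-0.631, -1.195), k2=(-0.625, -1.203), k3=(-0.625, -1.203), k4=(-0.620, -1.211); state += dt/6·(k1+2k2+2k3+k4)
t=0.010: state=(1.444, 3.768)
t=0.020: state=(1.438, 3.756)
t=0.030: state=(1.432, 3.743)
continuing one RK4 step at a time; state shown every 20 steps (Δt=0.2):
t=0.200: state=(1.346, 3.516)
t=0.400: state=(1.284, 3.227)
t=0.600: state=(1.259, 2.941)
t=0.800: state=(1.269, 2.677)
t=1.000: state=(1.310, 2.447)
t=1.200: state=(1.380, 2.257)
t=1.400: state=(1.478, 2.110)
t=1.600: state=(1.601, 2.009)
t=1.800: state=(1.749, 1.956)
t=2.000: state=(1.915, 1.954)
t=2.200: state=(2.092, 2.007)
t=2.400: state=(2.267, 2.122)
t=2.600: state=(2.421, 2.306)
t=2.800: state=(2.531, 2.560)
t=3.000: state=(2.573, 2.879)
t=3.200: state=(2.530, 3.239)
t=3.400: state=(2.402, 3.592)
t=3.600: state=(2.210, 3.879)
t=3.800: state=(1.988, 4.048)
t=4.000: state=(1.771, 4.075)
t=4.200: state=(1.584, 3.967)
t=4.400: state=(1.440, 3.760)
t=4.600: state=(1.339, 3.492)
t=4.800: state=(1.280, 3.202)
t=5.000: state=(1.259, 2.918)
t=5.200: state=(1.271, 2.656)
t=5.340: state=(1.298, 2.493)

(x, y) = (1.298, 2.493)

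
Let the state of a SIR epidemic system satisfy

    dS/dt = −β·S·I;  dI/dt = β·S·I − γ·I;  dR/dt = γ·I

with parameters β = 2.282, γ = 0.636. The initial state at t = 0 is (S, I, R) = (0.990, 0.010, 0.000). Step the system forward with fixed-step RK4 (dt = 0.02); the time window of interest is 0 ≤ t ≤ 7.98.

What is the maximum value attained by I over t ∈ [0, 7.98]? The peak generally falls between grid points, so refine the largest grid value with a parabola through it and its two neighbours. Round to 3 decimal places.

t=0.000: state=(0.990, 0.010, 0.000)
step 1 (dt=0.02): k1=(-0.023, 0.016, 0.006), k2=(-0.023, 0.016, 0.006), k3=(-0.023, 0.016, 0.006), k4=(-0.023, 0.017, 0.007); state += dt/6·(k1+2k2+2k3+k4)
t=0.020: state=(0.990, 0.010, 0.000)
t=0.040: state=(0.989, 0.011, 0.000)
t=0.060: state=(0.989, 0.011, 0.000)
continuing one RK4 step at a time; state shown every 25 steps (Δt=0.5):
t=0.500: state=(0.973, 0.022, 0.005)
t=1.000: state=(0.936, 0.048, 0.016)
t=1.500: state=(0.863, 0.099, 0.038)
t=2.000: state=(0.738, 0.180, 0.082)
t=2.500: state=(0.569, 0.277, 0.154)
t=3.000: state=(0.396, 0.348, 0.255)
t=3.500: state=(0.262, 0.368, 0.370)
t=4.000: state=(0.174, 0.342, 0.484)
t=4.500: state=(0.121, 0.293, 0.585)
t=5.000: state=(0.089, 0.240, 0.670)
t=5.500: state=(0.070, 0.191, 0.739)
t=6.000: state=(0.058, 0.150, 0.793)
t=6.500: state=(0.050, 0.116, 0.835)
t=7.000: state=(0.044, 0.089, 0.867)
t=7.500: state=(0.040, 0.068, 0.892)
t=7.980: state=(0.038, 0.052, 0.910)
largest grid value and its neighbours: I(3.400)=0.36795, I(3.420)=0.36802, I(3.440)=0.36801
parabola through these three points peaks at t≈3.427 with I≈0.36802

max I = 0.368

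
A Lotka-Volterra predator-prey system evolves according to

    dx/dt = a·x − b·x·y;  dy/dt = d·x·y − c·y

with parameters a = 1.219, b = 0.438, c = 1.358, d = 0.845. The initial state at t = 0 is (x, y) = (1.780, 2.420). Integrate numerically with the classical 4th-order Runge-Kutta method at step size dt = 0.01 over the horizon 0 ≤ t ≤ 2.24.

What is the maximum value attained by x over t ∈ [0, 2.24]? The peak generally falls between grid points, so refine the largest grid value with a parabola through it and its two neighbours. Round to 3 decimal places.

t=0.000: state=(1.780, 2.420)
step 1 (dt=0.01): k1=(0.283, 0.354), k2=(0.282, 0.357), k3=(0.282, 0.357), k4=(0.281, 0.360); state += dt/6·(k1+2k2+2k3+k4)
t=0.010: state=(1.783, 2.424)
t=0.020: state=(1.786, 2.427)
t=0.030: state=(1.788, 2.431)
continuing one RK4 step at a time; state shown every 10 steps (Δt=0.1):
t=0.100: state=(1.807, 2.458)
t=0.200: state=(1.831, 2.503)
t=0.300: state=(1.852, 2.553)
t=0.400: state=(1.868, 2.608)
t=0.500: state=(1.880, 2.668)
t=0.600: state=(1.887, 2.731)
t=0.700: state=(1.889, 2.797)
t=0.800: state=(1.885, 2.864)
t=0.900: state=(1.875, 2.931)
t=1.000: state=(1.861, 2.996)
t=1.100: state=(1.841, 3.059)
t=1.200: state=(1.816, 3.117)
t=1.300: state=(1.788, 3.168)
t=1.400: state=(1.756, 3.213)
t=1.500: state=(1.722, 3.249)
t=1.600: state=(1.686, 3.276)
t=1.700: state=(1.650, 3.293)
t=1.800: state=(1.613, 3.300)
t=1.900: state=(1.577, 3.296)
t=2.000: state=(1.542, 3.283)
t=2.100: state=(1.510, 3.260)
t=2.200: state=(1.479, 3.229)
t=2.240: state=(1.468, 3.215)
largest grid value and its neighbours: x(0.670)=1.88884, x(0.680)=1.88886, x(0.690)=1.88883
parabola through these three points peaks at t≈0.679 with x≈1.88886

max x = 1.889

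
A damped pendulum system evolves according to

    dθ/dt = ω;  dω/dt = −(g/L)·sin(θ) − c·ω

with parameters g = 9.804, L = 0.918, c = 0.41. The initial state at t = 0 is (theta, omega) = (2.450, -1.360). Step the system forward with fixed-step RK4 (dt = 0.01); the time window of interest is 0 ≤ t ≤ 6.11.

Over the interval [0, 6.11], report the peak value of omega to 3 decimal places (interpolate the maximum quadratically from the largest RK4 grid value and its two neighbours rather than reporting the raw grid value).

t=0.000: state=(2.450, -1.360)
step 1 (dt=0.01): k1=(-1.360, -6.254), k2=(-1.391, -6.297), k3=(-1.391, -6.298), k4=(-1.423, -6.342); state += dt/6·(k1+2k2+2k3+k4)
t=0.010: state=(2.436, -1.423)
t=0.020: state=(2.422, -1.487)
t=0.030: state=(2.406, -1.552)
continuing one RK4 step at a time; state shown every 20 steps (Δt=0.2):
t=0.200: state=(2.040, -2.816)
t=0.400: state=(1.300, -4.583)
t=0.600: state=(0.254, -5.610)
t=0.800: state=(-0.800, -4.593)
t=1.000: state=(-1.502, -2.364)
t=1.200: state=(-1.749, -0.141)
t=1.400: state=(-1.571, 1.902)
t=1.600: state=(-1.002, 3.708)
t=1.800: state=(-0.154, 4.517)
t=2.000: state=(0.685, 3.597)
t=2.200: state=(1.215, 1.624)
t=2.400: state=(1.327, -0.483)
t=2.600: state=(1.037, -2.357)
t=2.800: state=(0.429, -3.546)
t=3.000: state=(-0.290, -3.391)
t=3.200: state=(-0.843, -1.991)
t=3.400: state=(-1.057, -0.132)
t=3.600: state=(-0.903, 1.611)
t=3.800: state=(-0.450, 2.783)
t=4.000: state=(0.137, 2.875)
t=4.200: state=(0.624, 1.856)
t=4.400: state=(0.843, 0.298)
t=4.600: state=(0.746, -1.224)
t=4.800: state=(0.387, -2.247)
t=5.000: state=(-0.092, -2.366)
t=5.200: state=(-0.497, -1.558)
t=5.400: state=(-0.682, -0.258)
t=5.600: state=(-0.601, 1.023)
t=5.800: state=(-0.303, 1.857)
t=6.000: state=(0.089, 1.924)
t=6.110: state=(0.286, 1.621)
largest grid value and its neighbours: omega(1.790)=4.51629, omega(1.800)=4.51651, omega(1.810)=4.51197
parabola through these three points peaks at t≈1.795 with omega≈4.51700

max omega = 4.517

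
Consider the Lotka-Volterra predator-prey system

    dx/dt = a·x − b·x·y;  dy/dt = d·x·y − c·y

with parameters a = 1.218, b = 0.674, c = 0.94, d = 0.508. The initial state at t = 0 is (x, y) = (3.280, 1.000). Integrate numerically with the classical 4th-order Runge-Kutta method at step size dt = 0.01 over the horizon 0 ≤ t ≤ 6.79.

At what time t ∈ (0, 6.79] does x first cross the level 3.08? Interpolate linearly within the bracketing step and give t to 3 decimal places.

t=0.000: state=(3.280, 1.000)
step 1 (dt=0.01): k1=(1.784, 0.726), k2=(1.781, 0.733), k3=(1.781, 0.733), k4=(1.778, 0.741); state += dt/6·(k1+2k2+2k3+k4)
t=0.010: state=(3.298, 1.007)
t=0.020: state=(3.316, 1.015)
t=0.030: state=(3.333, 1.022)
continuing one RK4 step at a time; state shown every 25 steps (Δt=0.25):
t=0.250: state=(3.691, 1.232)
t=0.500: state=(3.954, 1.586)
t=0.750: state=(3.945, 2.078)
t=1.000: state=(3.590, 2.660)
t=1.200: state=(3.104, 3.101)
next step: t=1.210: state=(3.077, 3.120) — x has crossed 3.08
linear interpolation between t=1.200 (3.10418) and t=1.210 (3.07703) → t≈1.209

t = 1.209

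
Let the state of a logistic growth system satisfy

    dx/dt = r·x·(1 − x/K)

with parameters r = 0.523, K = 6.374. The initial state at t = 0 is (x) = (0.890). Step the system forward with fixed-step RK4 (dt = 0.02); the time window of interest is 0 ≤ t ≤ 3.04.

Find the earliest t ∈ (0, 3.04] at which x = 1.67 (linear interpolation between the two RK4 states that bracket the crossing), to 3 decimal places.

t=0.000: state=(0.890)
step 1 (dt=0.02): k1=(0.400), k2=(0.402), k3=(0.402), k4=(0.404); state += dt/6·(k1+2k2+2k3+k4)
t=0.020: state=(0.898)
t=0.040: state=(0.906)
t=0.060: state=(0.914)
continuing one RK4 step at a time; state shown every 5 steps (Δt=0.1):
t=0.100: state=(0.931)
t=0.200: state=(0.973)
t=0.300: state=(1.017)
t=0.400: state=(1.063)
t=0.500: state=(1.110)
t=0.600: state=(1.158)
t=0.700: state=(1.209)
t=0.800: state=(1.261)
t=0.900: state=(1.315)
t=1.000: state=(1.370)
t=1.100: state=(1.427)
t=1.200: state=(1.486)
t=1.300: state=(1.546)
t=1.400: state=(1.608)
t=1.480: state=(1.659)
next step: t=1.500: state=(1.672) — x has crossed 1.67
linear interpolation between t=1.480 (1.65925) and t=1.500 (1.67212) → t≈1.497

t = 1.497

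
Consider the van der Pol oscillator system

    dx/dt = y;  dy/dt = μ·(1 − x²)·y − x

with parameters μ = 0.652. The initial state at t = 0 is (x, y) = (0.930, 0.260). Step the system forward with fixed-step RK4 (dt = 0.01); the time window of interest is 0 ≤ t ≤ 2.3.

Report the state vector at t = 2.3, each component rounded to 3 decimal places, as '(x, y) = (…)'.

(x, y) = (-0.907, -1.515)

t=0.000: state=(0.930, 0.260)
step 1 (dt=0.01): k1=(0.260, -0.907), k2=(0.255, -0.909), k3=(0.255, -0.909), k4=(0.251, -0.911); state += dt/6·(k1+2k2+2k3+k4)
t=0.010: state=(0.933, 0.251)
t=0.020: state=(0.935, 0.242)
t=0.030: state=(0.937, 0.233)
continuing one RK4 step at a time; state shown every 10 steps (Δt=0.1):
t=0.100: state=(0.951, 0.167)
t=0.200: state=(0.963, 0.072)
t=0.300: state=(0.966, -0.024)
t=0.400: state=(0.959, -0.121)
t=0.500: state=(0.942, -0.217)
t=0.600: state=(0.915, -0.312)
t=0.700: state=(0.879, -0.407)
t=0.800: state=(0.834, -0.500)
t=0.900: state=(0.779, -0.593)
t=1.000: state=(0.715, -0.687)
t=1.100: state=(0.642, -0.780)
t=1.200: state=(0.559, -0.875)
t=1.300: state=(0.467, -0.971)
t=1.400: state=(0.365, -1.067)
t=1.500: state=(0.253, -1.164)
t=1.600: state=(0.132, -1.259)
t=1.700: state=(0.002, -1.351)
t=1.800: state=(-0.138, -1.434)
t=1.900: state=(-0.285, -1.505)
t=2.000: state=(-0.438, -1.555)
t=2.100: state=(-0.595, -1.578)
t=2.200: state=(-0.752, -1.567)
t=2.300: state=(-0.907, -1.515)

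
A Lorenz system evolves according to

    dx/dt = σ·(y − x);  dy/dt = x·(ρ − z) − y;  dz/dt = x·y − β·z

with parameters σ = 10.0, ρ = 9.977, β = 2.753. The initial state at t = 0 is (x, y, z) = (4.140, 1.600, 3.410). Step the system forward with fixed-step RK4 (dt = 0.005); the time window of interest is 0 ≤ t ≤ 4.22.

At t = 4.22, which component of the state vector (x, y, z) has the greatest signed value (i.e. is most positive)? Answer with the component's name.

t=0.000: state=(4.140, 1.600, 3.410)
step 1 (dt=0.005): k1=(-25.400, 25.587, -2.764), k2=(-24.125, 25.135, -2.586), k3=(-24.169, 25.155, -2.586), k4=(-22.934, 24.720, -2.416); state += dt/6·(k1+2k2+2k3+k4)
t=0.005: state=(4.019, 1.726, 3.397)
t=0.010: state=(3.910, 1.847, 3.386)
t=0.015: state=(3.813, 1.965, 3.376)
continuing one RK4 step at a time; state shown every 40 steps (Δt=0.2):
t=0.200: state=(4.204, 5.505, 4.092)
t=0.400: state=(7.139, 8.168, 9.031)
t=0.600: state=(6.298, 4.695, 12.519)
t=0.800: state=(3.498, 2.674, 9.604)
t=1.000: state=(3.009, 3.235, 6.881)
t=1.200: state=(4.125, 4.965, 6.212)
t=1.400: state=(5.920, 6.653, 8.358)
t=1.600: state=(6.121, 5.549, 10.877)
t=1.800: state=(4.568, 3.880, 9.969)
t=2.000: state=(3.895, 3.909, 8.120)
t=2.200: state=(4.453, 4.935, 7.493)
t=2.400: state=(5.462, 5.866, 8.590)
t=2.600: state=(5.645, 5.403, 9.955)
t=2.800: state=(4.861, 4.459, 9.655)
t=3.000: state=(4.400, 4.369, 8.597)
t=3.200: state=(4.679, 4.947, 8.183)
t=3.400: state=(5.234, 5.451, 8.764)
t=3.600: state=(5.344, 5.231, 9.489)
t=3.800: state=(4.943, 4.722, 9.379)
t=4.000: state=(4.669, 4.639, 8.799)
t=4.200: state=(4.809, 4.955, 8.551)
t=4.220: state=(4.839, 4.993, 8.560)
compare at T: x=4.839, y=4.993, z=8.560

largest component: z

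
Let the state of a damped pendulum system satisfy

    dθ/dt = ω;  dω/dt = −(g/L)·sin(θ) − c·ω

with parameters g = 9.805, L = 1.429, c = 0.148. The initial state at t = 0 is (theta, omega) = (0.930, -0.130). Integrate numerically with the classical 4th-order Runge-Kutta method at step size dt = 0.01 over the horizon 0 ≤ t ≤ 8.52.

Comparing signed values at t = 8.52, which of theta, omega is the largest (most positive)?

t=0.000: state=(0.930, -0.130)
step 1 (dt=0.01): k1=(-0.130, -5.481), k2=(-0.157, -5.474), k3=(-0.157, -5.474), k4=(-0.185, -5.466); state += dt/6·(k1+2k2+2k3+k4)
t=0.010: state=(0.928, -0.185)
t=0.020: state=(0.926, -0.239)
t=0.030: state=(0.924, -0.294)
continuing one RK4 step at a time; state shown every 50 steps (Δt=0.5):
t=0.500: state=(0.272, -2.172)
t=1.000: state=(-0.701, -1.190)
t=1.500: state=(-0.676, 1.245)
t=2.000: state=(0.244, 1.912)
t=2.500: state=(0.767, -0.051)
t=3.000: state=(0.230, -1.810)
t=3.500: state=(-0.582, -0.988)
t=4.000: state=(-0.546, 1.089)
t=4.500: state=(0.230, 1.567)
t=5.000: state=(0.634, -0.141)
t=5.500: state=(0.143, -1.541)
t=6.000: state=(-0.510, -0.711)
t=6.500: state=(-0.414, 1.025)
t=7.000: state=(0.248, 1.236)
t=7.500: state=(0.517, -0.284)
t=8.000: state=(0.051, -1.309)
t=8.500: state=(-0.453, -0.430)
t=8.520: state=(-0.461, -0.368)
compare at T: theta=-0.461, omega=-0.368

largest component: omega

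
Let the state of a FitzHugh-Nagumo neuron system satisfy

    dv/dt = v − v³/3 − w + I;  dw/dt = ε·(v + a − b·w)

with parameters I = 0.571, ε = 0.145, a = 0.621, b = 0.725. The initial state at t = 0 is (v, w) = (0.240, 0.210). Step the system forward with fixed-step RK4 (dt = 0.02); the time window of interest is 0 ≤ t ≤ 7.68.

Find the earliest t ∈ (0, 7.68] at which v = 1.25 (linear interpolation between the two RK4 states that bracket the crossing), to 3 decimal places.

t = 1.260

t=0.000: state=(0.240, 0.210)
step 1 (dt=0.02): k1=(0.596, 0.103), k2=(0.601, 0.104), k3=(0.601, 0.104), k4=(0.606, 0.104); state += dt/6·(k1+2k2+2k3+k4)
t=0.020: state=(0.252, 0.212)
t=0.040: state=(0.264, 0.214)
t=0.060: state=(0.277, 0.216)
continuing one RK4 step at a time; state shown every 25 steps (Δt=0.5):
t=0.500: state=(0.597, 0.272)
t=1.000: state=(1.036, 0.360)
t=1.240: state=(1.235, 0.411)
next step: t=1.260: state=(1.250, 0.416) — v has crossed 1.25
linear interpolation between t=1.240 (1.23488) and t=1.260 (1.25009) → t≈1.260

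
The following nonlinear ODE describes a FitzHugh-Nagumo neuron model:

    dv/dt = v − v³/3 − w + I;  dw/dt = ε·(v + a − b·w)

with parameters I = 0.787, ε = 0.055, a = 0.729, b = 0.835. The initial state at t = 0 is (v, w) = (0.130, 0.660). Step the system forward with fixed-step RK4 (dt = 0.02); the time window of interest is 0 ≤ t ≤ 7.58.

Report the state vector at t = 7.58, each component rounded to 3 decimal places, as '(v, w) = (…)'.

t=0.000: state=(0.130, 0.660)
step 1 (dt=0.02): k1=(0.256, 0.017), k2=(0.259, 0.017), k3=(0.259, 0.017), k4=(0.261, 0.017); state += dt/6·(k1+2k2+2k3+k4)
t=0.020: state=(0.135, 0.660)
t=0.040: state=(0.140, 0.661)
t=0.060: state=(0.146, 0.661)
continuing one RK4 step at a time; state shown every 25 steps (Δt=0.5):
t=0.500: state=(0.292, 0.670)
t=1.000: state=(0.538, 0.686)
t=1.500: state=(0.872, 0.709)
t=2.000: state=(1.229, 0.742)
t=2.500: state=(1.493, 0.782)
t=3.000: state=(1.625, 0.827)
t=3.500: state=(1.668, 0.873)
t=4.000: state=(1.671, 0.918)
t=4.500: state=(1.657, 0.962)
t=5.000: state=(1.637, 1.005)
t=5.500: state=(1.614, 1.046)
t=6.000: state=(1.590, 1.086)
t=6.500: state=(1.565, 1.124)
t=7.000: state=(1.540, 1.161)
t=7.500: state=(1.514, 1.196)
t=7.580: state=(1.510, 1.201)

(v, w) = (1.510, 1.201)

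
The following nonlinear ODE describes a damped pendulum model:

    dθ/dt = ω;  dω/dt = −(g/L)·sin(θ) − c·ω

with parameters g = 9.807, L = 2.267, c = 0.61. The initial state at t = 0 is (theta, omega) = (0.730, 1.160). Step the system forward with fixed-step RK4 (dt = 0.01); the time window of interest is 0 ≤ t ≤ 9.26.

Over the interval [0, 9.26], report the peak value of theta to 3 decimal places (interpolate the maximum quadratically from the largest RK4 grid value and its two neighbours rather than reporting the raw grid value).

max theta = 0.915

t=0.000: state=(0.730, 1.160)
step 1 (dt=0.01): k1=(1.160, -3.592), k2=(1.142, -3.600), k3=(1.142, -3.600), k4=(1.124, -3.607); state += dt/6·(k1+2k2+2k3+k4)
t=0.010: state=(0.741, 1.124)
t=0.020: state=(0.752, 1.088)
t=0.030: state=(0.763, 1.052)
continuing one RK4 step at a time; state shown every 50 steps (Δt=0.5):
t=0.500: state=(0.863, -0.571)
t=1.000: state=(0.300, -1.466)
t=1.500: state=(-0.358, -0.955)
t=2.000: state=(-0.548, 0.199)
t=2.500: state=(-0.239, 0.895)
t=3.000: state=(0.188, 0.669)
t=3.500: state=(0.344, -0.059)
t=4.000: state=(0.171, -0.547)
t=4.500: state=(-0.101, -0.447)
t=5.000: state=(-0.216, 0.005)
t=5.500: state=(-0.118, 0.334)
t=6.000: state=(0.054, 0.294)
t=6.500: state=(0.135, 0.015)
t=7.000: state=(0.080, -0.204)
t=7.500: state=(-0.029, -0.192)
t=8.000: state=(-0.084, -0.020)
t=8.500: state=(-0.054, 0.124)
t=9.000: state=(0.015, 0.124)
t=9.260: state=(0.041, 0.076)
largest grid value and its neighbours: theta(0.310)=0.91476, theta(0.320)=0.91499, theta(0.330)=0.91488
parabola through these three points peaks at t≈0.322 with theta≈0.91500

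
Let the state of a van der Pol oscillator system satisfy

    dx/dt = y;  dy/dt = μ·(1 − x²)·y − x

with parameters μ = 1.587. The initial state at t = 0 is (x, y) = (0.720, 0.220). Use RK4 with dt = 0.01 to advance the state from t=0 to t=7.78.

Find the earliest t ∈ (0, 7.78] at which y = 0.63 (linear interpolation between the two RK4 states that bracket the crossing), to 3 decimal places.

t=0.000: state=(0.720, 0.220)
step 1 (dt=0.01): k1=(0.220, -0.552), k2=(0.217, -0.556), k3=(0.217, -0.556), k4=(0.214, -0.559); state += dt/6·(k1+2k2+2k3+k4)
t=0.010: state=(0.722, 0.214)
t=0.020: state=(0.724, 0.209)
t=0.030: state=(0.726, 0.203)
continuing one RK4 step at a time; state shown every 50 steps (Δt=0.5):
t=0.500: state=(0.747, -0.134)
t=1.000: state=(0.562, -0.639)
t=1.500: state=(0.045, -1.537)
t=2.000: state=(-1.020, -2.443)
t=2.500: state=(-1.786, -0.458)
t=3.000: state=(-1.758, 0.346)
t=3.500: state=(-1.528, 0.552)
t=3.700: state=(-1.410, 0.629)
next step: t=3.710: state=(-1.404, 0.633) — y has crossed 0.63
linear interpolation between t=3.700 (0.62910) and t=3.710 (0.63335) → t≈3.702

t = 3.702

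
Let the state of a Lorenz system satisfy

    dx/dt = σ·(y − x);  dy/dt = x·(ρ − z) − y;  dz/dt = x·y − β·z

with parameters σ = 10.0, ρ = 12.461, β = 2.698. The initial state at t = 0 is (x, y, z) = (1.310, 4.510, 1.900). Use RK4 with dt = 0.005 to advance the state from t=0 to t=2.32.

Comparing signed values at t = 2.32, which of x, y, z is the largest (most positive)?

t=0.000: state=(1.310, 4.510, 1.900)
step 1 (dt=0.005): k1=(32.000, 9.325, 0.782), k2=(31.433, 10.144, 1.170), k3=(31.468, 10.125, 1.164), k4=(30.933, 10.927, 1.550); state += dt/6·(k1+2k2+2k3+k4)
t=0.005: state=(1.467, 4.561, 1.906)
t=0.010: state=(1.620, 4.619, 1.915)
t=0.015: state=(1.767, 4.685, 1.929)
continuing one RK4 step at a time; state shown every 20 steps (Δt=0.1):
t=0.100: state=(4.031, 6.722, 2.823)
t=0.200: state=(7.028, 10.252, 6.396)
t=0.300: state=(9.739, 11.312, 13.371)
t=0.400: state=(9.210, 6.624, 18.148)
t=0.500: state=(5.753, 2.171, 16.597)
t=0.600: state=(2.918, 0.934, 13.181)
t=0.700: state=(1.656, 0.988, 10.236)
t=0.800: state=(1.362, 1.363, 7.963)
t=0.900: state=(1.572, 1.974, 6.290)
t=1.000: state=(2.169, 2.978, 5.205)
t=1.100: state=(3.240, 4.602, 4.873)
t=1.200: state=(4.931, 6.943, 5.809)
t=1.300: state=(7.109, 9.272, 8.844)
t=1.400: state=(8.672, 9.295, 13.519)
t=1.500: state=(8.013, 6.191, 16.191)
t=1.600: state=(5.714, 3.334, 15.142)
t=1.700: state=(3.764, 2.339, 12.661)
t=1.800: state=(2.857, 2.414, 10.320)
t=1.900: state=(2.770, 2.998, 8.528)
t=2.000: state=(3.262, 4.008, 7.427)
t=2.100: state=(4.252, 5.479, 7.235)
t=2.200: state=(5.664, 7.202, 8.319)
t=2.300: state=(7.110, 8.304, 10.820)
t=2.320: state=(7.330, 8.331, 11.422)
compare at T: x=7.330, y=8.331, z=11.422

largest component: z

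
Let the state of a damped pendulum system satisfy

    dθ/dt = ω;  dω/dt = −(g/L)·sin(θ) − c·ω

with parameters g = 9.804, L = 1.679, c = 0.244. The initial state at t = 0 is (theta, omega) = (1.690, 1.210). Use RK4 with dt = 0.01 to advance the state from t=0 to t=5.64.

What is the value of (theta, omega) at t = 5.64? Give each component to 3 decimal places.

t=0.000: state=(1.690, 1.210)
step 1 (dt=0.01): k1=(1.210, -6.093), k2=(1.180, -6.081), k3=(1.180, -6.081), k4=(1.149, -6.070); state += dt/6·(k1+2k2+2k3+k4)
t=0.010: state=(1.702, 1.149)
t=0.020: state=(1.713, 1.089)
t=0.030: state=(1.724, 1.028)
continuing one RK4 step at a time; state shown every 20 steps (Δt=0.2):
t=0.200: state=(1.813, 0.036)
t=0.400: state=(1.708, -1.080)
t=0.600: state=(1.383, -2.163)
t=0.800: state=(0.854, -3.080)
t=1.000: state=(0.185, -3.492)
t=1.200: state=(-0.492, -3.146)
t=1.400: state=(-1.033, -2.203)
t=1.600: state=(-1.358, -1.034)
t=1.800: state=(-1.447, 0.142)
t=2.000: state=(-1.306, 1.256)
t=2.200: state=(-0.953, 2.229)
t=2.400: state=(-0.437, 2.852)
t=2.600: state=(0.147, 2.876)
t=2.800: state=(0.671, 2.279)
t=3.000: state=(1.033, 1.304)
t=3.200: state=(1.185, 0.213)
t=3.400: state=(1.121, -0.847)
t=3.600: state=(0.856, -1.764)
t=3.800: state=(0.436, -2.369)
t=4.000: state=(-0.057, -2.467)
t=4.200: state=(-0.514, -2.021)
t=4.400: state=(-0.841, -1.200)
t=4.600: state=(-0.985, -0.230)
t=4.800: state=(-0.934, 0.724)
t=5.000: state=(-0.705, 1.530)
t=5.200: state=(-0.342, 2.031)
t=5.400: state=(0.077, 2.083)
t=5.600: state=(0.460, 1.674)
t=5.640: state=(0.524, 1.548)

(theta, omega) = (0.524, 1.548)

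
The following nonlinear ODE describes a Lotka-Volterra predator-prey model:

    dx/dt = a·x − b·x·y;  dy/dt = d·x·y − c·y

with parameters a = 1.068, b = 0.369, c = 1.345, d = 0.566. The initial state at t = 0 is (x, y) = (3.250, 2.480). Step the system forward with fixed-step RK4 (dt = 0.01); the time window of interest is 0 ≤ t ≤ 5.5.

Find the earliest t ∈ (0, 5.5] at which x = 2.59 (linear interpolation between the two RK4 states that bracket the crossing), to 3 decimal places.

t = 1.237

t=0.000: state=(3.250, 2.480)
step 1 (dt=0.01): k1=(0.497, 1.226), k2=(0.490, 1.233), k3=(0.490, 1.233), k4=(0.483, 1.239); state += dt/6·(k1+2k2+2k3+k4)
t=0.010: state=(3.255, 2.492)
t=0.020: state=(3.260, 2.505)
t=0.030: state=(3.264, 2.517)
continuing one RK4 step at a time; state shown every 20 steps (Δt=0.2):
t=0.200: state=(3.319, 2.750)
t=0.400: state=(3.316, 3.062)
t=0.600: state=(3.236, 3.392)
t=0.800: state=(3.082, 3.709)
t=1.000: state=(2.873, 3.972)
t=1.200: state=(2.635, 4.146)
t=1.230: state=(2.598, 4.163)
next step: t=1.240: state=(2.586, 4.168) — x has crossed 2.59
linear interpolation between t=1.230 (2.59838) and t=1.240 (2.58622) → t≈1.237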